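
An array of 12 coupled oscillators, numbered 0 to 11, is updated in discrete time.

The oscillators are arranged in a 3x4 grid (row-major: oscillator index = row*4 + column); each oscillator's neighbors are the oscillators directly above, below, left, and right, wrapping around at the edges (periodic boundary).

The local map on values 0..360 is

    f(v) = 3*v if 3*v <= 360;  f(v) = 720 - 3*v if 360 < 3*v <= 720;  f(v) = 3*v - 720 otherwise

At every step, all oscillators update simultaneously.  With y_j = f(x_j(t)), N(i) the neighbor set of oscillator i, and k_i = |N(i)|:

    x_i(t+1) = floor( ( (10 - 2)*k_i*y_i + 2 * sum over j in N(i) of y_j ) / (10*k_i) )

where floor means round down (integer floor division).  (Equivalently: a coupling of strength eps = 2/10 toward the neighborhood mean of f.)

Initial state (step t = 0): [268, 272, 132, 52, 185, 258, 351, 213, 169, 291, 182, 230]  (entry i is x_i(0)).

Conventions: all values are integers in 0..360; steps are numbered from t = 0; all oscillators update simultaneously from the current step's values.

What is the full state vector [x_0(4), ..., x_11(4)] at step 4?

Answer: [289, 199, 219, 252, 199, 118, 235, 325, 132, 228, 202, 182]

Derivation:
t=0: [268, 272, 132, 52, 185, 258, 351, 213, 169, 291, 182, 230]
t=1: [98, 107, 297, 150, 153, 80, 298, 99, 192, 149, 181, 55]
t=2: [285, 305, 183, 262, 257, 243, 183, 281, 164, 262, 180, 176]
t=3: [135, 175, 167, 83, 65, 31, 160, 122, 204, 83, 174, 183]
t=4: [289, 199, 219, 252, 199, 118, 235, 325, 132, 228, 202, 182]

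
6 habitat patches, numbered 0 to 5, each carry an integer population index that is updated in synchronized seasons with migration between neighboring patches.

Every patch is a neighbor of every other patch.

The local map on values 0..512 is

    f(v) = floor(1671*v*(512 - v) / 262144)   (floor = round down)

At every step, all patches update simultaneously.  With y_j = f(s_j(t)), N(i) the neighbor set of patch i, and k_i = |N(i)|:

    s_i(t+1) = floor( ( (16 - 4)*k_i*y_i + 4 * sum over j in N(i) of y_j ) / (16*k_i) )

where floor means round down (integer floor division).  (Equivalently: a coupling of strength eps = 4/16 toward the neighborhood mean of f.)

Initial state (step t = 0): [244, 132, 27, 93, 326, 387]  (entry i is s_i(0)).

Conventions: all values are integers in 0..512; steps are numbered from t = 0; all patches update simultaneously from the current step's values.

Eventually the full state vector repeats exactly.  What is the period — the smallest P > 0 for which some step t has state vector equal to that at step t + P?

Answer: 2
Key observation: The state at step 12, [417, 417, 417, 417, 417, 417], reappears at step 14 — and no state repeats earlier — so the cycle the system enters has period 2.

Derivation:
t=0: [244, 132, 27, 93, 326, 387]
t=1: [379, 311, 146, 261, 358, 303]
t=2: [336, 390, 349, 403, 357, 393]
t=3: [361, 310, 351, 294, 344, 307]
t=4: [357, 393, 366, 399, 371, 394]
t=5: [341, 303, 333, 296, 328, 302]
t=6: [377, 399, 382, 402, 386, 400]
t=7: [316, 291, 311, 286, 307, 289]
t=8: [397, 407, 399, 409, 401, 408]
t=9: [287, 273, 284, 271, 281, 272]
t=10: [411, 414, 412, 415, 413, 415]
t=11: [262, 258, 261, 257, 259, 257]
t=12: [417, 417, 417, 417, 417, 417]
t=13: [252, 252, 252, 252, 252, 252]
t=14: [417, 417, 417, 417, 417, 417]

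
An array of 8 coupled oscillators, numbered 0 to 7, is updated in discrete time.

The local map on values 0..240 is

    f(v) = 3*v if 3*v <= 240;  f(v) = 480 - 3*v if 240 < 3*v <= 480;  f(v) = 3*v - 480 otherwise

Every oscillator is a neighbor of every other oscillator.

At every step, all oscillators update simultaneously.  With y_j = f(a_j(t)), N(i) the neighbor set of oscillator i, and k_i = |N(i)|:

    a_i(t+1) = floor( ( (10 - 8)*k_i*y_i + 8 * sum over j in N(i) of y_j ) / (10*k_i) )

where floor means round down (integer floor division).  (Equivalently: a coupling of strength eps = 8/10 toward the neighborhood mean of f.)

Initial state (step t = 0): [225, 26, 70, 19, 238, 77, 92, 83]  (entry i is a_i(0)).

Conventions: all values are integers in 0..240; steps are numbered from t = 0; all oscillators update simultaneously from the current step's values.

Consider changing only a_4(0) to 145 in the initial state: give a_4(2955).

Answer: a_4(2955) = 60
Key observation: The state at step 5, [60, 60, 60, 60, 60, 60, 60, 60], reappears at step 7: the system is in a cycle of period 2 from step 5 on.  Therefore the state at step 2955 equals the state at step 5 + ((2955 - 5) mod 2) = 5, which is [60, 60, 60, 60, 60, 60, 60, 60].

Derivation:
t=0: [225, 26, 70, 19, 145, 77, 92, 83]
t=1: [159, 149, 160, 147, 146, 162, 160, 162]
t=2: [15, 17, 14, 18, 18, 15, 14, 15]
t=3: [47, 47, 46, 47, 47, 47, 46, 47]
t=4: [140, 140, 140, 140, 140, 140, 140, 140]
t=5: [60, 60, 60, 60, 60, 60, 60, 60]
t=6: [180, 180, 180, 180, 180, 180, 180, 180]
t=7: [60, 60, 60, 60, 60, 60, 60, 60]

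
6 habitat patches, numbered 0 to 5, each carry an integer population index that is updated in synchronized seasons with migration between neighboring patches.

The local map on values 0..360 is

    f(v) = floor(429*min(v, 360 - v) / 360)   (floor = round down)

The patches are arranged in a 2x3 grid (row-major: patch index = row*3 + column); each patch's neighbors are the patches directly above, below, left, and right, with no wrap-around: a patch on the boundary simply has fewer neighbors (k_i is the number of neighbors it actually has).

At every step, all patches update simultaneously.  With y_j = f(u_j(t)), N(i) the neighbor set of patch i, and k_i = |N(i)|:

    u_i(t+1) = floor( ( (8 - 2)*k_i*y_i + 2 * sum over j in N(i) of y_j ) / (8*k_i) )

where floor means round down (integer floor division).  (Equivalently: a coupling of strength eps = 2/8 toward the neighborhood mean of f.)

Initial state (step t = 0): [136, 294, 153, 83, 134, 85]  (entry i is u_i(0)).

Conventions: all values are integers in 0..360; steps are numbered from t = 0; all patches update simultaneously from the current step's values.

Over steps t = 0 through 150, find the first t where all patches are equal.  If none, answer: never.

Simulating step by step:
t=0: [136, 294, 153, 83, 134, 85]  (not all equal)
t=1: [143, 100, 158, 113, 142, 118]  (not all equal)
t=2: [159, 133, 173, 142, 159, 149]  (not all equal)
t=3: [182, 167, 196, 174, 183, 182]  (not all equal)
t=4: [209, 200, 197, 208, 209, 209]  (not all equal)
t=5: [180, 188, 191, 180, 180, 180]  (not all equal)
t=6: [212, 205, 203, 214, 213, 212]  (not all equal)
t=7: [176, 182, 185, 173, 175, 177]  (not all equal)
t=8: [209, 211, 208, 206, 208, 209]  (not all equal)
t=9: [179, 177, 180, 182, 180, 179]  (not all equal)
t=10: [212, 210, 213, 212, 213, 213]  (not all equal)
t=11: [176, 177, 175, 175, 175, 175]  (not all equal)
t=12: [209, 209, 208, 208, 208, 208]  (not all equal)
t=13: [179, 179, 180, 180, 180, 181]  (not all equal)
t=14: [213, 213, 213, 213, 213, 213]  (all equal)

Answer: 14
Key observation: Synchronization is absorbing here: once all patches are equal they stay equal, and step 14 is the first all-equal step.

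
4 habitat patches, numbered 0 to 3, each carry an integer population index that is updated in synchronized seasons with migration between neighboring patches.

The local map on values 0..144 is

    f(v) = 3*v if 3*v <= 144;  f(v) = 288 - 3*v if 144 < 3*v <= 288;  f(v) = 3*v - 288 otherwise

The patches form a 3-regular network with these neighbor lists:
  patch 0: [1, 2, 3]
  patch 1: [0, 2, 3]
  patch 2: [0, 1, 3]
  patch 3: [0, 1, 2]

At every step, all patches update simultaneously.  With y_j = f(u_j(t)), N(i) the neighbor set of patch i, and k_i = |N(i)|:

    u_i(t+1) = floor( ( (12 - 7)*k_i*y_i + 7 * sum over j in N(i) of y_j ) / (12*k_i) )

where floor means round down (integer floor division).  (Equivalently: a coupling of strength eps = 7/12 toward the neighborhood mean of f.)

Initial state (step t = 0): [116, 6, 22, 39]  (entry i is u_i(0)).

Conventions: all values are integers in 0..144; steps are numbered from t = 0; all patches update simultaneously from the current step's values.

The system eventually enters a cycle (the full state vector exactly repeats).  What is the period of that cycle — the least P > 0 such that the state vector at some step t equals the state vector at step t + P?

Answer: 14
Key observation: The state at step 7, [59, 59, 59, 58], reappears at step 21 — and no state repeats earlier — so the cycle the system enters has period 14.

Derivation:
t=0: [116, 6, 22, 39]
t=1: [64, 54, 65, 76]
t=2: [94, 100, 93, 86]
t=3: [12, 13, 13, 17]
t=4: [40, 40, 40, 43]
t=5: [121, 121, 121, 123]
t=6: [76, 76, 76, 77]
t=7: [59, 59, 59, 58]
t=8: [111, 111, 111, 112]
t=9: [45, 45, 45, 46]
t=10: [135, 135, 135, 136]
t=11: [117, 117, 117, 118]
t=12: [63, 63, 63, 64]
t=13: [98, 98, 98, 97]
t=14: [5, 5, 5, 4]
t=15: [14, 14, 14, 13]
t=16: [41, 41, 41, 40]
t=17: [122, 122, 122, 121]
t=18: [77, 77, 77, 76]
t=19: [57, 57, 57, 58]
t=20: [116, 116, 116, 115]
t=21: [59, 59, 59, 58]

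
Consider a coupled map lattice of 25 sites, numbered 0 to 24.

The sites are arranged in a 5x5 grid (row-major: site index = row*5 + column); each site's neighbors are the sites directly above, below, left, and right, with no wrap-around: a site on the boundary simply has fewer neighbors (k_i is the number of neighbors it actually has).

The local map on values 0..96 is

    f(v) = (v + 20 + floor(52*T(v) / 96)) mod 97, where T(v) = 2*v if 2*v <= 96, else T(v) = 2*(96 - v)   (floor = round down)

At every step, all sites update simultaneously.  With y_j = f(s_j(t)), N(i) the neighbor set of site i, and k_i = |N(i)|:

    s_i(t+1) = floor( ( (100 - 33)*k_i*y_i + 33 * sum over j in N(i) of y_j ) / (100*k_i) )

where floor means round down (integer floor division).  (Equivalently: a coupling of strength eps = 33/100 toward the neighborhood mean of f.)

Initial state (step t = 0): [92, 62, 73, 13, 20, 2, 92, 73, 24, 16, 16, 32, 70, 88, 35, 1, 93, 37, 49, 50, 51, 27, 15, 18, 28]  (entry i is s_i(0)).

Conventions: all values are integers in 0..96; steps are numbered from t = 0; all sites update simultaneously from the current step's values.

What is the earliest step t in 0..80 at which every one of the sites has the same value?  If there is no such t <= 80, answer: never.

Answer: never
Key observation: The state at step 6 reappears at step 10 — the system is in a cycle of period 4 from step 6 on.  No step 0..10 is synchronized, and the cycle repeats forever, so no step up to 80 (or ever) has all sites equal.

Derivation:
t=0: [92, 62, 73, 13, 20, 2, 92, 73, 24, 16, 16, 32, 70, 88, 35, 1, 93, 37, 49, 50, 51, 27, 15, 18, 28]  (not all equal)
t=1: [20, 20, 23, 48, 57, 26, 25, 24, 58, 60, 50, 66, 24, 29, 71, 25, 27, 9, 22, 35, 30, 61, 48, 54, 65]  (not all equal)
t=2: [63, 62, 61, 27, 22, 66, 66, 65, 30, 21, 33, 33, 64, 68, 35, 68, 63, 44, 62, 73, 70, 33, 24, 26, 32]  (not all equal)
t=3: [21, 21, 27, 69, 66, 28, 26, 26, 69, 68, 73, 71, 25, 31, 73, 28, 31, 20, 24, 35, 32, 71, 66, 69, 73]  (not all equal)
t=4: [65, 65, 68, 27, 21, 69, 69, 69, 30, 20, 32, 34, 68, 71, 35, 73, 71, 61, 68, 73, 73, 35, 25, 26, 32]  (not all equal)
t=5: [21, 21, 27, 69, 64, 28, 26, 26, 69, 66, 72, 72, 26, 31, 72, 27, 32, 25, 25, 35, 31, 74, 68, 69, 73]  (not all equal)
t=6: [65, 65, 68, 27, 21, 69, 69, 69, 30, 21, 33, 35, 70, 71, 35, 71, 73, 69, 70, 74, 72, 34, 26, 26, 32]  (not all equal)
t=7: [21, 21, 27, 69, 65, 28, 26, 26, 69, 68, 73, 74, 26, 31, 73, 28, 31, 25, 25, 35, 32, 72, 69, 69, 73]  (not all equal)
t=8: [65, 65, 68, 27, 21, 69, 68, 69, 30, 20, 32, 34, 70, 71, 35, 73, 72, 68, 70, 73, 73, 35, 26, 26, 32]  (not all equal)
t=9: [21, 21, 27, 69, 64, 28, 26, 26, 69, 66, 72, 72, 26, 31, 72, 27, 32, 25, 25, 35, 31, 74, 70, 69, 73]  (not all equal)
t=10: [65, 65, 68, 27, 21, 69, 69, 69, 30, 21, 33, 35, 70, 71, 35, 71, 73, 69, 70, 74, 72, 34, 26, 26, 32]  (not all equal)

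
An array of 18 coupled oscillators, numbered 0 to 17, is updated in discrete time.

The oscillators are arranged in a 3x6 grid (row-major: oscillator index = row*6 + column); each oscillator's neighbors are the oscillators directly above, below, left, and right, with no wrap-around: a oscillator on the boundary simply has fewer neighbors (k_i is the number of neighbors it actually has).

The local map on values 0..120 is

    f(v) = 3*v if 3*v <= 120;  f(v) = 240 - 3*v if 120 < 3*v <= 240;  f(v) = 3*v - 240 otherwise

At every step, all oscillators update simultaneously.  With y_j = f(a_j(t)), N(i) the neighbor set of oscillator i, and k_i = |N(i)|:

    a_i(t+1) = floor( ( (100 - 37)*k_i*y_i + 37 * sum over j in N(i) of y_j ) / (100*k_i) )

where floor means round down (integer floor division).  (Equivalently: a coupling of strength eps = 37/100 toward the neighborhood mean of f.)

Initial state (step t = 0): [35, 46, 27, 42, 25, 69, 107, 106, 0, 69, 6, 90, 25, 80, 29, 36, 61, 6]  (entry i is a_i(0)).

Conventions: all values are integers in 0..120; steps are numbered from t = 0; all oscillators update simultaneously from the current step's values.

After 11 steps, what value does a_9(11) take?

Simulating step by step:
t=0: [35, 46, 27, 42, 25, 69, 107, 106, 0, 69, 6, 90, 25, 80, 29, 36, 61, 6]
t=1: [100, 96, 77, 95, 67, 40, 82, 66, 25, 42, 29, 27, 62, 29, 68, 89, 53, 27]
t=2: [47, 43, 26, 48, 55, 97, 23, 46, 65, 93, 83, 86, 51, 71, 45, 45, 75, 81]
t=3: [95, 104, 80, 84, 66, 49, 78, 87, 58, 48, 19, 19, 72, 53, 87, 85, 23, 7]
t=4: [42, 53, 18, 24, 46, 76, 14, 34, 54, 74, 60, 57, 31, 59, 33, 32, 54, 36]
t=5: [94, 84, 62, 66, 82, 39, 64, 88, 74, 39, 62, 65, 78, 75, 91, 84, 81, 95]
t=6: [37, 22, 42, 48, 30, 83, 39, 23, 32, 85, 49, 54, 15, 17, 26, 26, 15, 37]
t=7: [103, 77, 103, 87, 81, 36, 101, 73, 86, 43, 79, 75, 59, 55, 76, 66, 63, 92]
t=8: [56, 25, 49, 35, 18, 71, 58, 28, 31, 77, 18, 27, 65, 59, 24, 47, 42, 34]
t=9: [71, 77, 92, 85, 56, 41, 66, 80, 82, 38, 57, 73, 52, 64, 76, 86, 103, 100]
t=10: [26, 13, 26, 36, 70, 90, 40, 9, 18, 81, 69, 43, 69, 42, 16, 35, 61, 54]
t=11: [78, 47, 73, 81, 39, 44, 92, 47, 48, 29, 39, 87, 64, 85, 63, 79, 62, 80]

Answer: a_9(11) = 29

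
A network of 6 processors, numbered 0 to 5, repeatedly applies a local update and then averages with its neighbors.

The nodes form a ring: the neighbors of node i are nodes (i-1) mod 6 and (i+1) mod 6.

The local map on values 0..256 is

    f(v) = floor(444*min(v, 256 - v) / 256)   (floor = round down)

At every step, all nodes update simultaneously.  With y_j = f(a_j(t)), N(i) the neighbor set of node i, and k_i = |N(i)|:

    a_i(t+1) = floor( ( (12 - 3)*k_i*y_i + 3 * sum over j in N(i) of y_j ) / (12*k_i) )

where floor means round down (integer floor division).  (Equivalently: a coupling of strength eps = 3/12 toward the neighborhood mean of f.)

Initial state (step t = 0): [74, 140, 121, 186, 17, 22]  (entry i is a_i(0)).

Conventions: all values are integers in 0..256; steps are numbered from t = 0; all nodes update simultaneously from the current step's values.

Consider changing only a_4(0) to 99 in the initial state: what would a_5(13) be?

Simulating step by step:
t=0: [74, 140, 121, 186, 99, 22]
t=1: [125, 192, 197, 138, 148, 65]
t=2: [189, 123, 115, 189, 179, 134]
t=3: [140, 199, 190, 128, 140, 189]
t=4: [177, 112, 125, 205, 193, 137]
t=5: [152, 189, 197, 106, 118, 185]
t=6: [164, 122, 113, 175, 191, 140]
t=7: [170, 202, 190, 143, 126, 184]
t=8: [138, 102, 121, 187, 203, 138]
t=9: [200, 183, 193, 126, 108, 189]
t=10: [103, 120, 124, 200, 182, 122]
t=11: [185, 205, 199, 115, 134, 196]
t=12: [116, 93, 109, 187, 196, 119]
t=13: [196, 169, 176, 125, 118, 192]

Answer: a_5(13) = 192
Key observation: This trace re-runs the system from the modified initial state.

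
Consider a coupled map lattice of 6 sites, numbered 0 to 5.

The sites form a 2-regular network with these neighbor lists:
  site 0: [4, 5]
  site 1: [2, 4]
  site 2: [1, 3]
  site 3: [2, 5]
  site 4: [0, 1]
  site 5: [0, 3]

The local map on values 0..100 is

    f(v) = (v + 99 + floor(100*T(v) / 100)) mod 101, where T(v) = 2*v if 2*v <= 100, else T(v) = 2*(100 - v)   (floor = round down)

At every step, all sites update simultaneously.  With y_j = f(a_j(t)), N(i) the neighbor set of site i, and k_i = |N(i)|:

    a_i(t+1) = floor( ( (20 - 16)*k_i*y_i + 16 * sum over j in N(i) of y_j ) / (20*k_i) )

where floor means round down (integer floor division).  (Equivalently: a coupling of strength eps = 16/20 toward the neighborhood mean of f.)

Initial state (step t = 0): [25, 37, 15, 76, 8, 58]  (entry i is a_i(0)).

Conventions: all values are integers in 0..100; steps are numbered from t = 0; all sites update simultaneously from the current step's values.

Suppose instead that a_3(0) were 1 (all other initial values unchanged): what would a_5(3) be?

Simulating step by step:
t=0: [25, 37, 15, 1, 8, 58]
t=1: [39, 27, 12, 33, 36, 37]
t=2: [8, 31, 77, 36, 38, 46]
t=3: [22, 30, 42, 23, 47, 17]

Answer: a_5(3) = 17
Key observation: This trace re-runs the system from the modified initial state.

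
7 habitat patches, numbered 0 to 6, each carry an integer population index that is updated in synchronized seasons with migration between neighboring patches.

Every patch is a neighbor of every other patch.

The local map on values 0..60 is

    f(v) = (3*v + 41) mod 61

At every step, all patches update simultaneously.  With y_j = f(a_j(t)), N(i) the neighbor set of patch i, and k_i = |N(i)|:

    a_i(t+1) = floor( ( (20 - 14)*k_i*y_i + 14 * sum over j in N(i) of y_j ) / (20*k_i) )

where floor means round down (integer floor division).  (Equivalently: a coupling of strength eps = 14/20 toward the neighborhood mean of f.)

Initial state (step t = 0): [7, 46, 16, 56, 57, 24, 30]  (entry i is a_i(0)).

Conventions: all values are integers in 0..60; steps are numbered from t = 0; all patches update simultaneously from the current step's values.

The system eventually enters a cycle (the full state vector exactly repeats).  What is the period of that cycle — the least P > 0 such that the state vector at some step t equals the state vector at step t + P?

Simulating step by step:
t=0: [7, 46, 16, 56, 57, 24, 30]
t=1: [23, 34, 28, 28, 28, 33, 25]
t=2: [26, 21, 18, 18, 18, 21, 27]
t=3: [39, 36, 34, 34, 34, 36, 28]
t=4: [24, 23, 22, 22, 22, 23, 18]
t=5: [47, 46, 46, 46, 46, 46, 43]
t=6: [56, 56, 56, 56, 56, 56, 54]
t=7: [25, 25, 25, 25, 25, 25, 24]
t=8: [54, 54, 54, 54, 54, 54, 54]
t=9: [20, 20, 20, 20, 20, 20, 20]
t=10: [40, 40, 40, 40, 40, 40, 40]
t=11: [39, 39, 39, 39, 39, 39, 39]
t=12: [36, 36, 36, 36, 36, 36, 36]
t=13: [27, 27, 27, 27, 27, 27, 27]
t=14: [0, 0, 0, 0, 0, 0, 0]
t=15: [41, 41, 41, 41, 41, 41, 41]
t=16: [42, 42, 42, 42, 42, 42, 42]
t=17: [45, 45, 45, 45, 45, 45, 45]
t=18: [54, 54, 54, 54, 54, 54, 54]

Answer: 10
Key observation: The state at step 8, [54, 54, 54, 54, 54, 54, 54], reappears at step 18 — and no state repeats earlier — so the cycle the system enters has period 10.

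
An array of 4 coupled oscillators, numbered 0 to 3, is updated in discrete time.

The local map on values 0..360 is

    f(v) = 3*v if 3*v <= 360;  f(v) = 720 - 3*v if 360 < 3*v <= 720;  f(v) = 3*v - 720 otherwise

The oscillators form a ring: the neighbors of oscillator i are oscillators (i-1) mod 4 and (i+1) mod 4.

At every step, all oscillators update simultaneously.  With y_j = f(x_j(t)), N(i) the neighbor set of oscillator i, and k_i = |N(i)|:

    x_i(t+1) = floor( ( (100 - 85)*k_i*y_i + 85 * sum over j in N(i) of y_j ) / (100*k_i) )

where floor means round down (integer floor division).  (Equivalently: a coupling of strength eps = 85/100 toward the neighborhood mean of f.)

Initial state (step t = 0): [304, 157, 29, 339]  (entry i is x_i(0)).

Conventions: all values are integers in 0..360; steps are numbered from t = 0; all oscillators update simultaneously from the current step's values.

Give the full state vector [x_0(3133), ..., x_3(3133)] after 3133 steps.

Answer: [63, 63, 63, 63]
Key observation: The state at step 26, [189, 189, 189, 189], reappears at step 30: the system is in a cycle of period 4 from step 26 on.  Therefore the state at step 3133 equals the state at step 26 + ((3133 - 26) mod 4) = 29, which is [63, 63, 63, 63].

Derivation:
t=0: [304, 157, 29, 339]
t=1: [260, 155, 245, 163]
t=2: [215, 70, 208, 66]
t=3: [184, 104, 187, 102]
t=4: [287, 185, 286, 184]
t=5: [162, 143, 162, 143]
t=6: [282, 242, 282, 242]
t=7: [24, 108, 24, 108]
t=8: [286, 109, 286, 109]
t=9: [298, 166, 298, 166]
t=10: [214, 181, 214, 181]
t=11: [162, 92, 162, 92]
t=12: [269, 240, 269, 240]
t=13: [13, 73, 13, 73]
t=14: [192, 66, 192, 66]
t=15: [189, 152, 189, 152]
t=16: [247, 169, 247, 169]
t=17: [184, 49, 184, 49]
t=18: [150, 164, 150, 164]
t=19: [234, 263, 234, 263]
t=20: [61, 25, 61, 25]
t=21: [91, 166, 91, 166]
t=22: [229, 265, 229, 265]
t=23: [68, 39, 68, 39]
t=24: [130, 190, 130, 190]
t=25: [177, 303, 177, 303]
t=26: [189, 189, 189, 189]
t=27: [153, 153, 153, 153]
t=28: [261, 261, 261, 261]
t=29: [63, 63, 63, 63]
t=30: [189, 189, 189, 189]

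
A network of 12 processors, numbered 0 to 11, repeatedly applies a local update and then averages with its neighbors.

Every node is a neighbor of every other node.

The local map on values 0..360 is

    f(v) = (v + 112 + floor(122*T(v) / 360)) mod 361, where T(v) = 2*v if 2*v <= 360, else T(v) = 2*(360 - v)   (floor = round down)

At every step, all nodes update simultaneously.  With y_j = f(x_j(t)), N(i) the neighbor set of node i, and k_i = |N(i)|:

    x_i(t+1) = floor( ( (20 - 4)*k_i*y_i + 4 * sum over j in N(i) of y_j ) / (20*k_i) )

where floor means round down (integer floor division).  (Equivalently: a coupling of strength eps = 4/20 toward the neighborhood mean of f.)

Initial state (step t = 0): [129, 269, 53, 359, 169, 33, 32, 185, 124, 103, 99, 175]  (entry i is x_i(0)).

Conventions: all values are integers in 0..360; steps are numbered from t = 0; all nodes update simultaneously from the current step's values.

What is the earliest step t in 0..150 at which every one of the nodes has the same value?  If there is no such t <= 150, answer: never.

Simulating step by step:
t=0: [129, 269, 53, 359, 169, 33, 32, 185, 124, 103, 99, 175]  (not all equal)
t=1: [293, 100, 193, 123, 64, 168, 166, 79, 287, 259, 254, 71]  (not all equal)
t=2: [101, 249, 76, 280, 202, 56, 54, 222, 99, 92, 91, 212]  (not all equal)
t=3: [257, 96, 224, 104, 84, 198, 195, 89, 255, 245, 244, 87]  (not all equal)
t=4: [93, 246, 85, 256, 229, 78, 77, 236, 93, 90, 90, 233]  (not all equal)
t=5: [248, 97, 237, 99, 92, 228, 227, 94, 248, 244, 244, 93]  (not all equal)
t=6: [91, 247, 89, 251, 241, 86, 86, 244, 91, 90, 90, 243]  (not all equal)
t=7: [246, 97, 243, 98, 96, 240, 240, 96, 246, 245, 245, 96]  (not all equal)
t=8: [92, 248, 91, 249, 247, 90, 90, 247, 92, 91, 91, 247]  (not all equal)
t=9: [248, 98, 246, 99, 98, 246, 246, 98, 248, 246, 246, 98]  (not all equal)
t=10: [92, 250, 92, 251, 250, 92, 92, 250, 92, 92, 92, 250]  (not all equal)
t=11: [248, 99, 248, 99, 99, 248, 248, 99, 248, 248, 248, 99]  (not all equal)
t=12: [92, 252, 92, 252, 252, 92, 92, 252, 92, 92, 92, 252]  (not all equal)
t=13: [248, 100, 248, 100, 100, 248, 248, 100, 248, 248, 248, 100]  (not all equal)
t=14: [92, 252, 92, 252, 252, 92, 92, 252, 92, 92, 92, 252]  (not all equal)

Answer: never
Key observation: The state at step 12 reappears at step 14 — the system is in a cycle of period 2 from step 12 on.  No step 0..14 is synchronized, and the cycle repeats forever, so no step up to 150 (or ever) has all nodes equal.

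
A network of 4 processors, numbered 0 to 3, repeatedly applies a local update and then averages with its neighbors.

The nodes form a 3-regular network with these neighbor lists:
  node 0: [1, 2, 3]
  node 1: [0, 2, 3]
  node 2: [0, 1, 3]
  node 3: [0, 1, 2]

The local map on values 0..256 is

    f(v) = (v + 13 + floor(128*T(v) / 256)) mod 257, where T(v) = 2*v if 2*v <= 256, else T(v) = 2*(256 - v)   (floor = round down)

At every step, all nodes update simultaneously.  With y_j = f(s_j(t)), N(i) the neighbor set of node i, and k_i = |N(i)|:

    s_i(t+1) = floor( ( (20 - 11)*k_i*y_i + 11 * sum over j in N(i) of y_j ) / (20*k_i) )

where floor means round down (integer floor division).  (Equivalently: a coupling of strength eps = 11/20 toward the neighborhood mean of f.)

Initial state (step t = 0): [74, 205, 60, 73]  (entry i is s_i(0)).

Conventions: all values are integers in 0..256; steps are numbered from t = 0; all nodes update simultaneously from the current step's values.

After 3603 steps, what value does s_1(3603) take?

Simulating step by step:
t=0: [74, 205, 60, 73]
t=1: [128, 88, 120, 127]
t=2: [88, 135, 152, 87]
t=3: [123, 76, 76, 123]
t=4: [61, 105, 105, 61]
t=5: [167, 190, 190, 167]
t=6: [12, 12, 12, 12]
t=7: [37, 37, 37, 37]
t=8: [87, 87, 87, 87]
t=9: [187, 187, 187, 187]
t=10: [12, 12, 12, 12]

Answer: s_1(3603) = 37
Key observation: The state at step 6, [12, 12, 12, 12], reappears at step 10: the system is in a cycle of period 4 from step 6 on.  Therefore the state at step 3603 equals the state at step 6 + ((3603 - 6) mod 4) = 7, which is [37, 37, 37, 37].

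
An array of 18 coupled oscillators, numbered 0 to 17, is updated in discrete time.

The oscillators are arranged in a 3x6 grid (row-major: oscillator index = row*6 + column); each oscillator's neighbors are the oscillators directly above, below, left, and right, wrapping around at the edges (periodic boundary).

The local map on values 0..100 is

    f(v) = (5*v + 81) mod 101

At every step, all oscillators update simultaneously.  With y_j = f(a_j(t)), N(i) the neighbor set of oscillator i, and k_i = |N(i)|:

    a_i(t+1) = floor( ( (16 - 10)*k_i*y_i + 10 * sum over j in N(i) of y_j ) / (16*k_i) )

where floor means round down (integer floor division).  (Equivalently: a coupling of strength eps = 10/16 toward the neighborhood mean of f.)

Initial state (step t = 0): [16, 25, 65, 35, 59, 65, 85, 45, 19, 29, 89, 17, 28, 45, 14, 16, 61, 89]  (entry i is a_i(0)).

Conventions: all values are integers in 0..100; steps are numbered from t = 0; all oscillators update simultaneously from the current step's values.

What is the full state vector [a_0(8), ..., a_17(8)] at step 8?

Answer: [50, 61, 68, 25, 26, 47, 34, 37, 56, 31, 47, 57, 21, 31, 54, 26, 30, 34]

Derivation:
t=0: [16, 25, 65, 35, 59, 65, 85, 45, 19, 29, 89, 17, 28, 45, 14, 16, 61, 89]
t=1: [26, 12, 29, 45, 52, 34, 23, 14, 40, 41, 46, 31, 20, 13, 40, 55, 58, 34]
t=2: [44, 35, 40, 32, 34, 38, 62, 59, 66, 53, 38, 44, 60, 55, 61, 56, 48, 54]
t=3: [82, 67, 58, 50, 48, 71, 87, 58, 46, 43, 58, 79, 74, 64, 61, 50, 41, 59]
t=4: [48, 54, 45, 43, 39, 51, 46, 45, 51, 55, 67, 55, 59, 69, 62, 55, 60, 64]
t=5: [32, 25, 42, 63, 61, 50, 25, 18, 35, 49, 44, 43, 50, 41, 50, 68, 66, 73]
t=6: [24, 45, 61, 68, 66, 50, 37, 49, 53, 49, 69, 62, 36, 51, 48, 29, 40, 40]
t=7: [61, 38, 43, 27, 25, 53, 66, 30, 39, 25, 39, 63, 65, 28, 35, 30, 50, 69]
t=8: [50, 61, 68, 25, 26, 47, 34, 37, 56, 31, 47, 57, 21, 31, 54, 26, 30, 34]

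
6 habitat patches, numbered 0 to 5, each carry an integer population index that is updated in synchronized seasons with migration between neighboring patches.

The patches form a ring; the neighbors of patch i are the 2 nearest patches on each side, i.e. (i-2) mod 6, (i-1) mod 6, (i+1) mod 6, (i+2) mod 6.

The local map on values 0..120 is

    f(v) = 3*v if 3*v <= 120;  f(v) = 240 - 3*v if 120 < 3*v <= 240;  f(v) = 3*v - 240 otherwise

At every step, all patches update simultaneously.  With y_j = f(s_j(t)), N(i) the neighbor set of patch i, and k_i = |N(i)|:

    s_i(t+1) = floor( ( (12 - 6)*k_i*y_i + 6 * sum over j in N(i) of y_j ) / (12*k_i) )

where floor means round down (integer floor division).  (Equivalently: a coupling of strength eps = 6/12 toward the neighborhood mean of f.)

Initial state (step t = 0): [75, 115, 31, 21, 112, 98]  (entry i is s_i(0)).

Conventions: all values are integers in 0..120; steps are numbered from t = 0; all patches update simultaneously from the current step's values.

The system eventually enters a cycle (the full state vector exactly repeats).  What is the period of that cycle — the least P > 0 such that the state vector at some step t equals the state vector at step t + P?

Simulating step by step:
t=0: [75, 115, 31, 21, 112, 98]
t=1: [51, 80, 81, 75, 76, 61]
t=2: [52, 20, 15, 16, 26, 42]
t=3: [79, 66, 56, 61, 75, 90]
t=4: [21, 41, 50, 48, 27, 29]
t=5: [78, 100, 89, 94, 82, 88]
t=6: [17, 42, 27, 35, 15, 26]
t=7: [65, 96, 79, 92, 61, 78]
t=8: [36, 35, 24, 32, 39, 26]
t=9: [100, 96, 89, 94, 102, 92]
t=10: [52, 44, 40, 43, 53, 45]
t=11: [93, 106, 108, 107, 93, 100]
t=12: [52, 72, 71, 73, 52, 59]
t=13: [66, 36, 40, 35, 66, 58]
t=14: [63, 95, 97, 94, 62, 70]
t=15: [48, 44, 49, 43, 48, 39]
t=16: [99, 106, 97, 107, 100, 109]
t=17: [63, 73, 60, 75, 64, 78]
t=18: [42, 27, 46, 24, 40, 19]
t=19: [102, 83, 99, 81, 103, 76]
t=20: [51, 21, 46, 19, 51, 24]
t=21: [84, 71, 87, 69, 83, 72]
t=22: [16, 24, 20, 26, 15, 22]
t=23: [54, 67, 60, 69, 54, 63]
t=24: [67, 47, 58, 45, 66, 54]
t=25: [55, 85, 68, 88, 57, 74]
t=26: [54, 26, 40, 29, 53, 31]
t=27: [85, 86, 100, 90, 87, 87]
t=28: [22, 24, 40, 30, 26, 21]
t=29: [74, 78, 98, 86, 81, 69]
t=30: [21, 18, 32, 21, 16, 22]
t=31: [64, 63, 76, 64, 60, 61]
t=32: [46, 46, 31, 46, 50, 54]
t=33: [96, 97, 96, 96, 91, 88]
t=34: [43, 46, 46, 43, 37, 34]
t=35: [107, 104, 105, 107, 108, 105]
t=36: [78, 75, 77, 78, 81, 77]
t=37: [7, 11, 8, 7, 5, 8]
t=38: [22, 27, 23, 22, 18, 23]
t=39: [67, 74, 67, 67, 60, 67]
t=40: [39, 28, 39, 39, 49, 39]
t=41: [109, 100, 109, 109, 105, 109]
t=42: [82, 73, 82, 82, 81, 82]
t=43: [7, 13, 7, 7, 4, 7]
t=44: [22, 30, 22, 22, 16, 22]
t=45: [66, 78, 66, 66, 57, 66]
t=46: [40, 24, 40, 40, 55, 40]
t=47: [108, 96, 108, 108, 97, 108]
t=48: [75, 66, 75, 75, 67, 75]
t=49: [21, 28, 21, 21, 27, 21]
t=50: [67, 73, 67, 67, 72, 67]
t=51: [34, 30, 34, 34, 31, 34]
t=52: [99, 96, 99, 99, 97, 99]
t=53: [55, 52, 55, 55, 54, 55]
t=54: [76, 79, 76, 76, 76, 76]
t=55: [10, 7, 10, 10, 12, 10]
t=56: [29, 25, 29, 29, 33, 29]
t=57: [87, 81, 87, 87, 93, 87]
t=58: [21, 12, 21, 21, 30, 21]
t=59: [63, 49, 63, 63, 76, 63]
t=60: [51, 72, 51, 51, 31, 51]
t=61: [79, 55, 79, 79, 90, 79]
t=62: [15, 39, 15, 15, 16, 15]
t=63: [54, 81, 54, 54, 46, 54]
t=64: [71, 40, 71, 71, 90, 71]
t=65: [39, 73, 39, 39, 28, 39]
t=66: [100, 69, 100, 100, 100, 100]
t=67: [56, 46, 56, 56, 60, 56]
t=68: [74, 87, 74, 74, 66, 74]
t=69: [21, 19, 21, 21, 30, 21]
t=70: [65, 60, 65, 65, 76, 65]
t=71: [42, 52, 42, 42, 28, 42]
t=72: [106, 99, 106, 106, 99, 106]
t=73: [72, 67, 72, 72, 67, 72]
t=74: [27, 31, 27, 27, 31, 27]
t=75: [84, 87, 84, 84, 87, 84]
t=76: [14, 16, 14, 14, 16, 14]
t=77: [43, 45, 43, 43, 45, 43]
t=78: [109, 108, 109, 109, 108, 109]
t=79: [86, 85, 86, 86, 85, 86]
t=80: [17, 16, 17, 17, 16, 17]
t=81: [50, 49, 50, 50, 49, 50]
t=82: [90, 91, 90, 90, 91, 90]
t=83: [30, 31, 30, 30, 31, 30]
t=84: [90, 91, 90, 90, 91, 90]

Answer: 2
Key observation: The state at step 82, [90, 91, 90, 90, 91, 90], reappears at step 84 — and no state repeats earlier — so the cycle the system enters has period 2.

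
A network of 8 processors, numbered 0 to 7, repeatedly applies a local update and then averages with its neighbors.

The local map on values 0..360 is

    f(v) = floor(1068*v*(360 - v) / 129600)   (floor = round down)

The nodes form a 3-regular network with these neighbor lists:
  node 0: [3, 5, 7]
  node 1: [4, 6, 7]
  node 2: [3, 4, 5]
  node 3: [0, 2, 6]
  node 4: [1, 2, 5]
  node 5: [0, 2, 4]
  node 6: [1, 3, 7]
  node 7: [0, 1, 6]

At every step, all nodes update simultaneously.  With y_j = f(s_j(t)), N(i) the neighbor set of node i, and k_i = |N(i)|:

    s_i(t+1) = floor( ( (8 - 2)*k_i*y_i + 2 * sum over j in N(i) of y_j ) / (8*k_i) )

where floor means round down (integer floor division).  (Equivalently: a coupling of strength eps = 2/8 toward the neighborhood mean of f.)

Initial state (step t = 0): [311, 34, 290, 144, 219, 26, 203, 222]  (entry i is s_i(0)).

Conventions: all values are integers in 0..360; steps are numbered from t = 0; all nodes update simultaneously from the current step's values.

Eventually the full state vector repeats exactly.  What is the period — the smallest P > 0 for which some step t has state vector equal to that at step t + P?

Answer: 2
Key observation: The state at step 10, [242, 242, 242, 242, 242, 242, 242, 242], reappears at step 12 — and no state repeats earlier — so the cycle the system enters has period 2.

Derivation:
t=0: [311, 34, 290, 144, 219, 26, 203, 222]
t=1: [142, 132, 173, 238, 217, 98, 246, 228]
t=2: [249, 247, 258, 241, 251, 222, 234, 247]
t=3: [230, 230, 221, 234, 226, 244, 239, 230]
t=4: [244, 245, 250, 242, 247, 237, 239, 245]
t=5: [233, 232, 228, 234, 230, 237, 236, 232]
t=6: [242, 243, 246, 242, 245, 241, 241, 243]
t=7: [235, 234, 231, 234, 232, 235, 235, 234]
t=8: [242, 242, 244, 242, 243, 242, 242, 242]
t=9: [235, 234, 233, 234, 234, 234, 235, 235]
t=10: [242, 242, 242, 242, 242, 242, 242, 242]
t=11: [235, 235, 235, 235, 235, 235, 235, 235]
t=12: [242, 242, 242, 242, 242, 242, 242, 242]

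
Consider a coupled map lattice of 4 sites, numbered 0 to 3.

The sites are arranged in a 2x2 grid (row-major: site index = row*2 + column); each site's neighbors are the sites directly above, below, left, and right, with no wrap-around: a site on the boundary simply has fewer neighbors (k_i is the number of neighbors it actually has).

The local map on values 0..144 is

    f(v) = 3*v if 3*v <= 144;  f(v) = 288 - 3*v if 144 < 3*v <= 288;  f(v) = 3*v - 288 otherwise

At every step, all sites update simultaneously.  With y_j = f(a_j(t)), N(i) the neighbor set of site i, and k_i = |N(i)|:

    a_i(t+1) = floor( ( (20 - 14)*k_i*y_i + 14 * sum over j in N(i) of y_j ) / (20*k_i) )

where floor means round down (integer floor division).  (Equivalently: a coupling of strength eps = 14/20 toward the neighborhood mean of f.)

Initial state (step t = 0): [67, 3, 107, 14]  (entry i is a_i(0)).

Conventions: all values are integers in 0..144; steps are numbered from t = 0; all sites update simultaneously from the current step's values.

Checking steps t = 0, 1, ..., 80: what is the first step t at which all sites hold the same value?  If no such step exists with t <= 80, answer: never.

Answer: 30
Key observation: Synchronization is absorbing here: once all sites are equal they stay equal, and step 30 is the first all-equal step.

Derivation:
t=0: [67, 3, 107, 14]  (not all equal)
t=1: [40, 47, 55, 27]  (not all equal)
t=2: [128, 112, 107, 116]  (not all equal)
t=3: [57, 69, 64, 46]  (not all equal)
t=4: [97, 113, 118, 103]  (not all equal)
t=5: [41, 23, 28, 47]  (not all equal)
t=6: [90, 113, 117, 95]  (not all equal)
t=7: [45, 22, 26, 40]  (not all equal)
t=8: [90, 109, 112, 86]  (not all equal)
t=9: [35, 28, 31, 39]  (not all equal)
t=10: [93, 102, 105, 97]  (not all equal)
t=11: [18, 9, 12, 16]  (not all equal)
t=12: [38, 43, 46, 36]  (not all equal)
t=13: [127, 116, 119, 125]  (not all equal)
t=14: [73, 81, 83, 71]  (not all equal)
t=15: [50, 63, 62, 51]  (not all equal)
t=16: [111, 125, 126, 110]  (not all equal)
t=17: [75, 56, 57, 74]  (not all equal)
t=18: [101, 81, 80, 102]  (not all equal)
t=19: [37, 25, 25, 37]  (not all equal)
t=20: [85, 100, 100, 85]  (not all equal)
t=21: [18, 26, 26, 18]  (not all equal)
t=22: [70, 61, 61, 70]  (not all equal)
t=23: [96, 86, 86, 96]  (not all equal)
t=24: [21, 9, 9, 21]  (not all equal)
t=25: [37, 52, 52, 37]  (not all equal)
t=26: [125, 117, 117, 125]  (not all equal)
t=27: [70, 79, 79, 70]  (not all equal)
t=28: [59, 69, 69, 59]  (not all equal)
t=29: [90, 102, 102, 90]  (not all equal)
t=30: [18, 18, 18, 18]  (all equal)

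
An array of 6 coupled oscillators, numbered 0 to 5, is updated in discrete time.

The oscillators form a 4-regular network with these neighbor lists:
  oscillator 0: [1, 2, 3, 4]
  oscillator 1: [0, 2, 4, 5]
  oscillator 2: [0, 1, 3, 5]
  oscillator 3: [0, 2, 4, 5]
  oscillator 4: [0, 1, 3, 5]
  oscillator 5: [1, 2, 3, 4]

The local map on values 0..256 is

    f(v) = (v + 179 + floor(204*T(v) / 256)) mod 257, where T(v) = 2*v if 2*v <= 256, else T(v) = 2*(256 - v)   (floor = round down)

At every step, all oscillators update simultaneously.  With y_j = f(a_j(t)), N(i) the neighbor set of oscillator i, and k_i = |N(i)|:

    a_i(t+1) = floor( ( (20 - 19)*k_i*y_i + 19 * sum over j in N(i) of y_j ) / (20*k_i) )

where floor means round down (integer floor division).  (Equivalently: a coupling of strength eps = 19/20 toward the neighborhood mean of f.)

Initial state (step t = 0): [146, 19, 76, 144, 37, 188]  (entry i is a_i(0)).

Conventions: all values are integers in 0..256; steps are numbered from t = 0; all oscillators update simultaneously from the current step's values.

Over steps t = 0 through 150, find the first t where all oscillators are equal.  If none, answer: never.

Simulating step by step:
t=0: [146, 19, 76, 144, 37, 188]  (not all equal)
t=1: [156, 153, 227, 153, 222, 155]  (not all equal)
t=2: [218, 217, 235, 217, 236, 218]  (not all equal)
t=3: [195, 195, 199, 195, 199, 195]  (not all equal)
t=4: [212, 212, 213, 212, 213, 212]  (not all equal)
t=5: [203, 203, 203, 203, 203, 203]  (all equal)

Answer: 5
Key observation: Synchronization is absorbing here: once all oscillators are equal they stay equal, and step 5 is the first all-equal step.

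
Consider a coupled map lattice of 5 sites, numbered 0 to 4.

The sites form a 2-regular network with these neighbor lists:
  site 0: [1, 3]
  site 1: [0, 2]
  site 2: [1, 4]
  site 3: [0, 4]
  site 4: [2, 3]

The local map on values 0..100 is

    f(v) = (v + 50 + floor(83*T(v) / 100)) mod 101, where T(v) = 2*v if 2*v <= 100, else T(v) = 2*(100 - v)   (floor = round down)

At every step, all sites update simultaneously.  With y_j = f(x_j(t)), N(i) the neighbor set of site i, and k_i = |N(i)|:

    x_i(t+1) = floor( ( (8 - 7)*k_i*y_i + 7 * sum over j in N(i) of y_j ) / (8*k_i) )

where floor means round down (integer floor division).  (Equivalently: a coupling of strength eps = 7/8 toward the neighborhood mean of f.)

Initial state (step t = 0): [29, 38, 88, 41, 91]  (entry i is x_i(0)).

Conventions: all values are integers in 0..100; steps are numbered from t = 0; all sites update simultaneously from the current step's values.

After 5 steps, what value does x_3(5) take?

Simulating step by step:
t=0: [29, 38, 88, 41, 91]
t=1: [50, 42, 52, 42, 56]
t=2: [62, 78, 70, 77, 71]
t=3: [64, 70, 65, 70, 66]
t=4: [68, 71, 69, 71, 70]
t=5: [68, 69, 68, 68, 68]

Answer: x_3(5) = 68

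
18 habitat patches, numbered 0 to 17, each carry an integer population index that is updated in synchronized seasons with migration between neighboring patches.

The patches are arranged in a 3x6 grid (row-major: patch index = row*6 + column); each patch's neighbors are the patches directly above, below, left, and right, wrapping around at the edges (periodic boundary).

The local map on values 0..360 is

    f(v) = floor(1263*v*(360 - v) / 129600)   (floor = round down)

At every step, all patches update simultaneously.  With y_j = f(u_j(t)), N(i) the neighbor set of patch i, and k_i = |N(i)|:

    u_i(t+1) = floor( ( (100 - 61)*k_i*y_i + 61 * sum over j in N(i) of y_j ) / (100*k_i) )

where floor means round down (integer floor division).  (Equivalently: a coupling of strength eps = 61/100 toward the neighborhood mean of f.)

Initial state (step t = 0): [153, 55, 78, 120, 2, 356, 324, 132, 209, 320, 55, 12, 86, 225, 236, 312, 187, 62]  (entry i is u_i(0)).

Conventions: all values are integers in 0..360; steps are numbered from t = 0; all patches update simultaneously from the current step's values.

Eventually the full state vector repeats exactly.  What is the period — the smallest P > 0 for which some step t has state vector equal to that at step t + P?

Simulating step by step:
t=0: [153, 55, 78, 120, 2, 356, 324, 132, 209, 320, 55, 12, 86, 225, 236, 312, 187, 62]
t=1: [199, 232, 241, 183, 119, 86, 176, 248, 259, 184, 137, 87, 226, 263, 257, 209, 198, 161]
t=2: [293, 281, 278, 302, 284, 262, 291, 273, 270, 301, 289, 265, 296, 266, 266, 302, 303, 284]
t=3: [203, 219, 218, 184, 201, 228, 205, 225, 224, 185, 199, 225, 199, 228, 227, 181, 185, 211]
t=4: [306, 300, 301, 312, 309, 300, 305, 298, 299, 311, 310, 301, 307, 297, 298, 311, 312, 304]
t=5: [165, 174, 170, 151, 153, 167, 166, 176, 172, 152, 153, 167, 163, 176, 173, 151, 150, 163]
t=6: [313, 314, 313, 308, 308, 312, 313, 314, 313, 308, 308, 312, 312, 314, 313, 308, 307, 311]
t=7: [143, 140, 144, 154, 154, 146, 143, 140, 144, 154, 154, 146, 144, 141, 144, 154, 155, 148]
t=8: [302, 300, 303, 308, 308, 304, 302, 300, 303, 308, 308, 304, 302, 300, 303, 308, 308, 305]
t=9: [170, 173, 167, 157, 157, 164, 170, 173, 167, 157, 157, 164, 169, 173, 167, 157, 157, 163]
t=10: [314, 314, 313, 310, 310, 312, 314, 314, 313, 310, 310, 312, 313, 314, 313, 310, 310, 312]
t=11: [141, 140, 143, 149, 150, 145, 141, 140, 143, 149, 150, 145, 141, 140, 143, 149, 150, 145]
t=12: [300, 300, 302, 305, 305, 303, 300, 300, 302, 305, 305, 303, 300, 300, 302, 305, 305, 303]
t=13: [173, 174, 169, 164, 163, 168, 173, 174, 169, 164, 163, 168, 173, 174, 169, 164, 163, 168]
t=14: [314, 314, 314, 313, 312, 313, 314, 314, 314, 313, 312, 313, 314, 314, 314, 313, 312, 313]
t=15: [140, 140, 140, 142, 144, 142, 140, 140, 140, 142, 144, 142, 140, 140, 140, 142, 144, 142]
t=16: [300, 300, 300, 301, 302, 301, 300, 300, 300, 301, 302, 301, 300, 300, 300, 301, 302, 301]
t=17: [174, 175, 174, 172, 170, 172, 174, 175, 174, 172, 170, 172, 174, 175, 174, 172, 170, 172]
t=18: [315, 315, 315, 314, 314, 314, 315, 315, 315, 314, 314, 314, 315, 315, 315, 314, 314, 314]
t=19: [138, 138, 138, 139, 140, 139, 138, 138, 138, 139, 140, 139, 138, 138, 138, 139, 140, 139]
t=20: [298, 298, 298, 299, 299, 299, 298, 298, 298, 299, 299, 299, 298, 298, 298, 299, 299, 299]
t=21: [179, 180, 179, 177, 177, 177, 179, 180, 179, 177, 177, 177, 179, 180, 179, 177, 177, 177]
t=22: [315, 315, 315, 315, 315, 315, 315, 315, 315, 315, 315, 315, 315, 315, 315, 315, 315, 315]
t=23: [138, 138, 138, 138, 138, 138, 138, 138, 138, 138, 138, 138, 138, 138, 138, 138, 138, 138]
t=24: [298, 298, 298, 298, 298, 298, 298, 298, 298, 298, 298, 298, 298, 298, 298, 298, 298, 298]
t=25: [180, 180, 180, 180, 180, 180, 180, 180, 180, 180, 180, 180, 180, 180, 180, 180, 180, 180]
t=26: [315, 315, 315, 315, 315, 315, 315, 315, 315, 315, 315, 315, 315, 315, 315, 315, 315, 315]

Answer: 4
Key observation: The state at step 22, [315, 315, 315, 315, 315, 315, 315, 315, 315, 315, 315, 315, 315, 315, 315, 315, 315, 315], reappears at step 26 — and no state repeats earlier — so the cycle the system enters has period 4.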